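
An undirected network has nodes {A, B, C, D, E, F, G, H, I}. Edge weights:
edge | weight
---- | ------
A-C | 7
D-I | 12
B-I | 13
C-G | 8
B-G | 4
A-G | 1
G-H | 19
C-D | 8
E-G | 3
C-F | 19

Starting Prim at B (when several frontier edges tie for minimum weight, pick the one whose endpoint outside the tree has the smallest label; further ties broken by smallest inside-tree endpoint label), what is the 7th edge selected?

Prim, starting at B.
Step 1: frontier [B-G 4, B-I 13] → take B-G (4); add G.
Step 2: frontier [B-I 13, A-G 1, E-G 3, C-G 8, G-H 19] → take A-G (1); add A.
Step 3: frontier [A-C 7, B-I 13, E-G 3, C-G 8, G-H 19] → take E-G (3); add E.
Step 4: frontier [A-C 7, B-I 13, C-G 8, G-H 19] → take A-C (7); add C.
Step 5: frontier [B-I 13, C-D 8, C-F 19, G-H 19] → take C-D (8); add D.
Step 6: frontier [B-I 13, C-F 19, D-I 12, G-H 19] → take D-I (12); add I.
Step 7: frontier [C-F 19, G-H 19] → take C-F (19); add F.
Step 8: frontier [G-H 19] → take G-H (19); add H.
The 7th edge added is C-F.

C-F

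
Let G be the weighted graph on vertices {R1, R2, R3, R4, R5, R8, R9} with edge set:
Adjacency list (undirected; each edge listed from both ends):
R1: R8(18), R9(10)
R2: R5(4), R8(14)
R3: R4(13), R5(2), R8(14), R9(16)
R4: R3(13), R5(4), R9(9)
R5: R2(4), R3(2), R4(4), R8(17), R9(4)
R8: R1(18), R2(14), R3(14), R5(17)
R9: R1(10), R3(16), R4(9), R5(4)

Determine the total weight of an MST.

Prim, starting at R4.
Step 1: frontier [R4—R5 4, R4—R9 9, R3—R4 13] → take R4—R5 (4); add R5.
Step 2: frontier [R4—R9 9, R3—R4 13, R3—R5 2, R2—R5 4, R5—R9 4, R5—R8 17] → take R3—R5 (2); add R3.
Step 3: frontier [R3—R8 14, R3—R9 16, R4—R9 9, R2—R5 4, R5—R9 4, R5—R8 17] → take R2—R5 (4); add R2.
Step 4: frontier [R2—R8 14, R3—R8 14, R3—R9 16, R4—R9 9, R5—R9 4, R5—R8 17] → take R5—R9 (4); add R9.
Step 5: frontier [R2—R8 14, R3—R8 14, R5—R8 17, R1—R9 10] → take R1—R9 (10); add R1.
Step 6: frontier [R1—R8 18, R2—R8 14, R3—R8 14, R5—R8 17] → take R2—R8 (14); add R8.
MST edges: R4—R5, R3—R5, R2—R5, R5—R9, R1—R9, R2—R8; total weight 4+2+4+4+10+14 = 38.

38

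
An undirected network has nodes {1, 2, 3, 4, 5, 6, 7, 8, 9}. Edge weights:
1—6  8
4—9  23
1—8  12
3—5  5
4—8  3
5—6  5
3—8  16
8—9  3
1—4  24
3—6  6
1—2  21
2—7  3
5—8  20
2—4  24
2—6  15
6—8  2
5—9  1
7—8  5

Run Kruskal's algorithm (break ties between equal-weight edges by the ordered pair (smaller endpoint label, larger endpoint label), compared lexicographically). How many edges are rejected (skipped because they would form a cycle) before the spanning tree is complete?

Kruskal: consider edges lightest-first.
5—9 (1): add — endpoints in different components.
6—8 (2): add — endpoints in different components.
2—7 (3): add — endpoints in different components.
4—8 (3): add — endpoints in different components.
8—9 (3): add — endpoints in different components.
3—5 (5): add — endpoints in different components.
5—6 (5): skip — 5 and 6 already connected.
7—8 (5): add — endpoints in different components.
3—6 (6): skip — 3 and 6 already connected.
1—6 (8): add — endpoints in different components.
Edges rejected before the tree was complete: 2.

2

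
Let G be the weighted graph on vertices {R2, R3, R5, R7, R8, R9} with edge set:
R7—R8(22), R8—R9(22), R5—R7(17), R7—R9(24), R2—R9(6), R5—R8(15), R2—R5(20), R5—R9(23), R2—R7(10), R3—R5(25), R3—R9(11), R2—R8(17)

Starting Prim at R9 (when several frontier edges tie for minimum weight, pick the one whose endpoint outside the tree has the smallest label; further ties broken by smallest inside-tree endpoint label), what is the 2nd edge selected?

R2-R7

Grow the tree from R9 using Prim:
Step 1: cheapest edge leaving the tree is R2—R9 (6); add R2.
Step 2: cheapest edge leaving the tree is R2—R7 (10); add R7.
Step 3: cheapest edge leaving the tree is R3—R9 (11); add R3.
Step 4: cheapest edge leaving the tree is R5—R7 (17); add R5.
Step 5: cheapest edge leaving the tree is R5—R8 (15); add R8.
The 2nd edge added is R2—R7.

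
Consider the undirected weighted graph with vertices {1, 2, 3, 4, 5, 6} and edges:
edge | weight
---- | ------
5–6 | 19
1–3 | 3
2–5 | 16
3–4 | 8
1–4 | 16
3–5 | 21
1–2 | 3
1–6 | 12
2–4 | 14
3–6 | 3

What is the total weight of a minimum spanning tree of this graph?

33

Prim's algorithm from 2:
Step 1: frontier [1–2 3, 2–4 14, 2–5 16] → take 1–2 (3); add 1.
Step 2: frontier [1–3 3, 1–6 12, 1–4 16, 2–4 14, 2–5 16] → take 1–3 (3); add 3.
Step 3: frontier [1–6 12, 1–4 16, 2–4 14, 2–5 16, 3–6 3, 3–4 8, 3–5 21] → take 3–6 (3); add 6.
Step 4: frontier [1–4 16, 2–4 14, 2–5 16, 3–4 8, 3–5 21, 5–6 19] → take 3–4 (8); add 4.
Step 5: frontier [2–5 16, 3–5 21, 5–6 19] → take 2–5 (16); add 5.
MST edges: 1–2, 1–3, 3–6, 3–4, 2–5; total weight 3+3+3+8+16 = 33.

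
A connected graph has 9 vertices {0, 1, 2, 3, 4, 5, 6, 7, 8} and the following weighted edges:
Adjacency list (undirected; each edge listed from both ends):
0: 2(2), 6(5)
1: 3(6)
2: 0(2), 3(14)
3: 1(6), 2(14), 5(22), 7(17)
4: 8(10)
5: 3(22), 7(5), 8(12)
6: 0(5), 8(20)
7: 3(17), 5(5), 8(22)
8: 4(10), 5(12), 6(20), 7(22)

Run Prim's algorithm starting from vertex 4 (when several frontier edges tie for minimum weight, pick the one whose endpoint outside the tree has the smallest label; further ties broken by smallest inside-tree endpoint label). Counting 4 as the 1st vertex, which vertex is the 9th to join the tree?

6

Prim's algorithm from 4:
Step 1: frontier [4—8 10] → take 4—8 (10); add 8.
Step 2: frontier [5—8 12, 6—8 20, 7—8 22] → take 5—8 (12); add 5.
Step 3: frontier [5—7 5, 3—5 22, 6—8 20, 7—8 22] → take 5—7 (5); add 7.
Step 4: frontier [3—5 22, 3—7 17, 6—8 20] → take 3—7 (17); add 3.
Step 5: frontier [1—3 6, 2—3 14, 6—8 20] → take 1—3 (6); add 1.
Step 6: frontier [2—3 14, 6—8 20] → take 2—3 (14); add 2.
Step 7: frontier [0—2 2, 6—8 20] → take 0—2 (2); add 0.
Step 8: frontier [0—6 5, 6—8 20] → take 0—6 (5); add 6.
Vertex order: 4, 8, 5, 7, 3, 1, 2, 0, 6. The 9th vertex is 6.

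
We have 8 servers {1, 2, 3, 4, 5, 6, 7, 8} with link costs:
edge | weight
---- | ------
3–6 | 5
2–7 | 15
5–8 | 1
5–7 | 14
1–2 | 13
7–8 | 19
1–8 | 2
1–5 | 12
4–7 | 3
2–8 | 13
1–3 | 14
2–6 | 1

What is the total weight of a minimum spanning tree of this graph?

39

Grow the tree from 4 using Prim:
Step 1: cheapest edge leaving the tree is 4–7 (3); add 7.
Step 2: cheapest edge leaving the tree is 5–7 (14); add 5.
Step 3: cheapest edge leaving the tree is 5–8 (1); add 8.
Step 4: cheapest edge leaving the tree is 1–8 (2); add 1.
Step 5: cheapest edge leaving the tree is 1–2 (13); add 2.
Step 6: cheapest edge leaving the tree is 2–6 (1); add 6.
Step 7: cheapest edge leaving the tree is 3–6 (5); add 3.
MST edges: 4–7, 5–7, 5–8, 1–8, 1–2, 2–6, 3–6; total weight 3+14+1+2+13+1+5 = 39.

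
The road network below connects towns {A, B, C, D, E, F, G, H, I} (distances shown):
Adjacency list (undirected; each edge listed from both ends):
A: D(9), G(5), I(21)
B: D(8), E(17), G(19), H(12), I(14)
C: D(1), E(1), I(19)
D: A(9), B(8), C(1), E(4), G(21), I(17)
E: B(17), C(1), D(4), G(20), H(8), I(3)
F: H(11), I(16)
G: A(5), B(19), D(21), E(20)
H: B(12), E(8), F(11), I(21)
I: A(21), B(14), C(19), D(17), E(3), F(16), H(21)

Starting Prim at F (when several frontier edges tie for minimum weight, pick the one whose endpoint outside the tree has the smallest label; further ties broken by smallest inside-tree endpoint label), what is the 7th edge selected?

A-D

Prim's algorithm from F:
Step 1: cheapest edge leaving the tree is F–H (11); add H.
Step 2: cheapest edge leaving the tree is E–H (8); add E.
Step 3: cheapest edge leaving the tree is C–E (1); add C.
Step 4: cheapest edge leaving the tree is C–D (1); add D.
Step 5: cheapest edge leaving the tree is E–I (3); add I.
Step 6: cheapest edge leaving the tree is B–D (8); add B.
Step 7: cheapest edge leaving the tree is A–D (9); add A.
Step 8: cheapest edge leaving the tree is A–G (5); add G.
The 7th edge added is A–D.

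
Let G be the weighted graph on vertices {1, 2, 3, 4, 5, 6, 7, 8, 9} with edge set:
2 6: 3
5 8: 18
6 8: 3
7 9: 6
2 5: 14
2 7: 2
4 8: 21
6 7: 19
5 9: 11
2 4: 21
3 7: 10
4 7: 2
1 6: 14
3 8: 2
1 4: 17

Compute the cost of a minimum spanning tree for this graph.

43

Sort edges by weight, then run Kruskal:
2 7 (2): add — endpoints in different components.
3 8 (2): add — endpoints in different components.
4 7 (2): add — endpoints in different components.
2 6 (3): add — endpoints in different components.
6 8 (3): add — endpoints in different components.
7 9 (6): add — endpoints in different components.
3 7 (10): skip — 3 and 7 already connected.
5 9 (11): add — endpoints in different components.
1 6 (14): add — endpoints in different components.
MST edges: 2 7, 3 8, 4 7, 2 6, 6 8, 7 9, 5 9, 1 6; total weight 2+2+2+3+3+6+11+14 = 43.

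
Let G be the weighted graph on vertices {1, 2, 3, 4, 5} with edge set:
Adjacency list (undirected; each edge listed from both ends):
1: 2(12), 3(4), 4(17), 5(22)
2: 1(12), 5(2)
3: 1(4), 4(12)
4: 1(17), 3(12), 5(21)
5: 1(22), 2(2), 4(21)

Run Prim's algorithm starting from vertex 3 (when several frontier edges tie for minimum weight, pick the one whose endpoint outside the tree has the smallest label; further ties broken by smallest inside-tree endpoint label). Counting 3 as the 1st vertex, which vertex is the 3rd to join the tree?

2

Prim's algorithm from 3:
Step 1: frontier [1 3 4, 3 4 12] → take 1 3 (4); add 1.
Step 2: frontier [1 2 12, 1 4 17, 1 5 22, 3 4 12] → take 1 2 (12); add 2.
Step 3: frontier [1 4 17, 1 5 22, 2 5 2, 3 4 12] → take 2 5 (2); add 5.
Step 4: frontier [1 4 17, 3 4 12, 4 5 21] → take 3 4 (12); add 4.
Vertex order: 3, 1, 2, 5, 4. The 3rd vertex is 2.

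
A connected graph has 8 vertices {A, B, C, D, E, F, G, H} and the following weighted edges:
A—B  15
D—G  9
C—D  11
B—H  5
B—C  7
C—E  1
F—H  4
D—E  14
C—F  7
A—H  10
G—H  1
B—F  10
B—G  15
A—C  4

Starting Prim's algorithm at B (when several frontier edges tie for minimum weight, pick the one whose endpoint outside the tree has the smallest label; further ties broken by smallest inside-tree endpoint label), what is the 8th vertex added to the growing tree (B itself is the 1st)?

Prim's algorithm from B:
Step 1: cheapest edge leaving the tree is B—H (5); add H.
Step 2: cheapest edge leaving the tree is G—H (1); add G.
Step 3: cheapest edge leaving the tree is F—H (4); add F.
Step 4: cheapest edge leaving the tree is B—C (7); add C.
Step 5: cheapest edge leaving the tree is C—E (1); add E.
Step 6: cheapest edge leaving the tree is A—C (4); add A.
Step 7: cheapest edge leaving the tree is D—G (9); add D.
Vertex order: B, H, G, F, C, E, A, D. The 8th vertex is D.

D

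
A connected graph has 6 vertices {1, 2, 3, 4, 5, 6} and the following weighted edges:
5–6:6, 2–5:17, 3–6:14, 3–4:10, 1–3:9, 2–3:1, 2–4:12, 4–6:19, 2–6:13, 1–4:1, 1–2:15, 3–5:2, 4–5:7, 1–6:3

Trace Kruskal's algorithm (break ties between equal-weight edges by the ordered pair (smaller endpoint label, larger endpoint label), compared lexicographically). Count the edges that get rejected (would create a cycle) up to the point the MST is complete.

Sort edges by weight, then run Kruskal:
1–4 (1): add — endpoints in different components.
2–3 (1): add — endpoints in different components.
3–5 (2): add — endpoints in different components.
1–6 (3): add — endpoints in different components.
5–6 (6): add — endpoints in different components.
Edges rejected before the tree was complete: 0.

0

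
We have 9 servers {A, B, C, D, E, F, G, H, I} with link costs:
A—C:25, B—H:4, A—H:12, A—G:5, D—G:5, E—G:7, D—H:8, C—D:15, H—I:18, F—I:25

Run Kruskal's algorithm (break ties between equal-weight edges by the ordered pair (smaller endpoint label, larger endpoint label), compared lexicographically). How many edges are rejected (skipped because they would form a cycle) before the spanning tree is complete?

2

Kruskal: consider edges lightest-first.
B—H (4): add — endpoints in different components.
A—G (5): add — endpoints in different components.
D—G (5): add — endpoints in different components.
E—G (7): add — endpoints in different components.
D—H (8): add — endpoints in different components.
A—H (12): skip — A and H already connected.
C—D (15): add — endpoints in different components.
H—I (18): add — endpoints in different components.
A—C (25): skip — A and C already connected.
F—I (25): add — endpoints in different components.
Edges rejected before the tree was complete: 2.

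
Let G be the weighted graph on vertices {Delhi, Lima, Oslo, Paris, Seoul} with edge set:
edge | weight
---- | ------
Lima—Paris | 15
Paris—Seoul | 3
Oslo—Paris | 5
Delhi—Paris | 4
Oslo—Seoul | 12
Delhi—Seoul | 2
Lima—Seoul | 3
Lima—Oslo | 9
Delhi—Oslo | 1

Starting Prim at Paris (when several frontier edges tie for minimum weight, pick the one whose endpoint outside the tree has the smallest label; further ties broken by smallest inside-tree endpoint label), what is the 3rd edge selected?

Prim, starting at Paris.
Step 1: frontier [Paris—Seoul 3, Delhi—Paris 4, Oslo—Paris 5, Lima—Paris 15] → take Paris—Seoul (3); add Seoul.
Step 2: frontier [Delhi—Paris 4, Oslo—Paris 5, Lima—Paris 15, Delhi—Seoul 2, Lima—Seoul 3, Oslo—Seoul 12] → take Delhi—Seoul (2); add Delhi.
Step 3: frontier [Delhi—Oslo 1, Oslo—Paris 5, Lima—Paris 15, Lima—Seoul 3, Oslo—Seoul 12] → take Delhi—Oslo (1); add Oslo.
Step 4: frontier [Lima—Oslo 9, Lima—Paris 15, Lima—Seoul 3] → take Lima—Seoul (3); add Lima.
The 3rd edge added is Delhi—Oslo.

Delhi-Oslo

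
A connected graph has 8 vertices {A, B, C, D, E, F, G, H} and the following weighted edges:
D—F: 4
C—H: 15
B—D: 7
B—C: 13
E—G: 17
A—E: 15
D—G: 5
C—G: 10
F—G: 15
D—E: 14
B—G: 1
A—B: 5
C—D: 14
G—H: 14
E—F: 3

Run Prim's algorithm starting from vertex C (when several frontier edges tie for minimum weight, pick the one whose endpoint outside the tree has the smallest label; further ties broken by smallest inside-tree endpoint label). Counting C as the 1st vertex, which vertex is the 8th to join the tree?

Prim, starting at C.
Step 1: cheapest edge leaving the tree is C—G (10); add G.
Step 2: cheapest edge leaving the tree is B—G (1); add B.
Step 3: cheapest edge leaving the tree is A—B (5); add A.
Step 4: cheapest edge leaving the tree is D—G (5); add D.
Step 5: cheapest edge leaving the tree is D—F (4); add F.
Step 6: cheapest edge leaving the tree is E—F (3); add E.
Step 7: cheapest edge leaving the tree is G—H (14); add H.
Vertex order: C, G, B, A, D, F, E, H. The 8th vertex is H.

H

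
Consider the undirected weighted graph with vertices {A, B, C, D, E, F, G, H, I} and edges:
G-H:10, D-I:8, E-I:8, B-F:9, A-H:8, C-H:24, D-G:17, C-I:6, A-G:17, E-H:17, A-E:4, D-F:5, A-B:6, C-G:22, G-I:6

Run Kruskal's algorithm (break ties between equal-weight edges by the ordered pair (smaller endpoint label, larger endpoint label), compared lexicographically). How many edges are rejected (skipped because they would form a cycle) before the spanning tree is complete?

Kruskal's algorithm — process edges by increasing weight (ties by edge label):
A-E (4): add — endpoints in different components.
D-F (5): add — endpoints in different components.
A-B (6): add — endpoints in different components.
C-I (6): add — endpoints in different components.
G-I (6): add — endpoints in different components.
A-H (8): add — endpoints in different components.
D-I (8): add — endpoints in different components.
E-I (8): add — endpoints in different components.
Edges rejected before the tree was complete: 0.

0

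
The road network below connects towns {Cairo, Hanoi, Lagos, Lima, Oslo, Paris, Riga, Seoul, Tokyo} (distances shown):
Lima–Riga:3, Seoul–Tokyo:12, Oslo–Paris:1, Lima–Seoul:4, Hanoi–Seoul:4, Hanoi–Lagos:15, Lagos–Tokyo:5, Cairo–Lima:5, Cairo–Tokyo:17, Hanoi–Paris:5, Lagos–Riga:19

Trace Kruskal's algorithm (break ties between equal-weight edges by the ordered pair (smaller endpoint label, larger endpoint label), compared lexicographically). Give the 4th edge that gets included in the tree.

Lima-Seoul

Kruskal's algorithm — process edges by increasing weight (ties by edge label):
Oslo–Paris (1): add — endpoints in different components.
Lima–Riga (3): add — endpoints in different components.
Hanoi–Seoul (4): add — endpoints in different components.
Lima–Seoul (4): add — endpoints in different components.
Cairo–Lima (5): add — endpoints in different components.
Hanoi–Paris (5): add — endpoints in different components.
Lagos–Tokyo (5): add — endpoints in different components.
Seoul–Tokyo (12): add — endpoints in different components.
The 4th edge added is Lima–Seoul.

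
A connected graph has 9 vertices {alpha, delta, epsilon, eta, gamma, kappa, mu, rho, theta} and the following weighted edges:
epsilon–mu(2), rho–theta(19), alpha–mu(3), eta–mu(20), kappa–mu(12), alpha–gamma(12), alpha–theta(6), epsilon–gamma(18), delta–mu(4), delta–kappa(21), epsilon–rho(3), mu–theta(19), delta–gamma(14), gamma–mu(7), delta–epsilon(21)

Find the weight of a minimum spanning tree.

Kruskal's algorithm — process edges by increasing weight (ties by edge label):
epsilon–mu (2): add — endpoints in different components.
alpha–mu (3): add — endpoints in different components.
epsilon–rho (3): add — endpoints in different components.
delta–mu (4): add — endpoints in different components.
alpha–theta (6): add — endpoints in different components.
gamma–mu (7): add — endpoints in different components.
alpha–gamma (12): skip — gamma and alpha already connected.
kappa–mu (12): add — endpoints in different components.
delta–gamma (14): skip — delta and gamma already connected.
epsilon–gamma (18): skip — gamma and epsilon already connected.
mu–theta (19): skip — mu and theta already connected.
rho–theta (19): skip — rho and theta already connected.
eta–mu (20): add — endpoints in different components.
MST edges: epsilon–mu, alpha–mu, epsilon–rho, delta–mu, alpha–theta, gamma–mu, kappa–mu, eta–mu; total weight 2+3+3+4+6+7+12+20 = 57.

57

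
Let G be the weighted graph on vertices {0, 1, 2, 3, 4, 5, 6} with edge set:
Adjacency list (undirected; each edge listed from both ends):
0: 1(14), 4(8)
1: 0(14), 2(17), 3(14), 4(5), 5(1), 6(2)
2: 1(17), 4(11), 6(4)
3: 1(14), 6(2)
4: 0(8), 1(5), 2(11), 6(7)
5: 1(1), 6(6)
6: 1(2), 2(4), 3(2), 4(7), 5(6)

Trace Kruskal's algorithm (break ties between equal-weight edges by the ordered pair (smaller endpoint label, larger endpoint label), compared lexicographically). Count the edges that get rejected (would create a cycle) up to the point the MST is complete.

2

Sort edges by weight, then run Kruskal:
1 5 (1): add. Components now {0} {1,5} {2} {3} {4} {6}
1 6 (2): add. Components now {0} {1,5,6} {2} {3} {4}
3 6 (2): add. Components now {0} {1,3,5,6} {2} {4}
2 6 (4): add. Components now {0} {1,2,3,5,6} {4}
1 4 (5): add. Components now {0} {1,2,3,4,5,6}
5 6 (6): skip — 5 and 6 already connected.
4 6 (7): skip — 4 and 6 already connected.
0 4 (8): add. Components now {0,1,2,3,4,5,6}
Edges rejected before the tree was complete: 2.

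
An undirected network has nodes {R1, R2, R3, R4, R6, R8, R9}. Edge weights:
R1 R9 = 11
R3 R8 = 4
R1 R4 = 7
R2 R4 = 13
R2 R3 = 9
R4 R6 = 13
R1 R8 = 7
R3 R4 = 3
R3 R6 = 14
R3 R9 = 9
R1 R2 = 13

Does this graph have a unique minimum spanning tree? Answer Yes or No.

Kruskal's algorithm — process edges by increasing weight (ties by edge label):
R3 R4 (3): add. Components now {R2} {R3,R4} {R9} {R6} {R1} {R8}
R3 R8 (4): add. Components now {R2} {R3,R4,R8} {R9} {R6} {R1}
R1 R4 (7): add. Components now {R2} {R1,R3,R4,R8} {R9} {R6}
R1 R8 (7): skip — R1 and R8 already connected.
R2 R3 (9): add. Components now {R1,R2,R3,R4,R8} {R9} {R6}
R3 R9 (9): add. Components now {R1,R2,R3,R4,R8,R9} {R6}
R1 R9 (11): skip — R9 and R1 already connected.
R1 R2 (13): skip — R2 and R1 already connected.
R2 R4 (13): skip — R2 and R4 already connected.
R4 R6 (13): add. Components now {R1,R2,R3,R4,R6,R8,R9}
Non-tree edge R1 R8 has weight 7, equal to the heaviest edge on its tree cycle — swapping gives another MST of the same weight. Not unique.

No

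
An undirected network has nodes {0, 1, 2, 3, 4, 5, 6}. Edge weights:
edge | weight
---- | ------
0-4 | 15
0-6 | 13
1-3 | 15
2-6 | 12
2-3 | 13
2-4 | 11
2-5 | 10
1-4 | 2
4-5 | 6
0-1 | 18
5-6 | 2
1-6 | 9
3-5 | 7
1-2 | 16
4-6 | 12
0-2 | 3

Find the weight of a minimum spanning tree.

Grow the tree from 2 using Prim:
Step 1: cheapest edge leaving the tree is 0-2 (3); add 0.
Step 2: cheapest edge leaving the tree is 2-5 (10); add 5.
Step 3: cheapest edge leaving the tree is 5-6 (2); add 6.
Step 4: cheapest edge leaving the tree is 4-5 (6); add 4.
Step 5: cheapest edge leaving the tree is 1-4 (2); add 1.
Step 6: cheapest edge leaving the tree is 3-5 (7); add 3.
MST edges: 0-2, 2-5, 5-6, 4-5, 1-4, 3-5; total weight 3+10+2+6+2+7 = 30.

30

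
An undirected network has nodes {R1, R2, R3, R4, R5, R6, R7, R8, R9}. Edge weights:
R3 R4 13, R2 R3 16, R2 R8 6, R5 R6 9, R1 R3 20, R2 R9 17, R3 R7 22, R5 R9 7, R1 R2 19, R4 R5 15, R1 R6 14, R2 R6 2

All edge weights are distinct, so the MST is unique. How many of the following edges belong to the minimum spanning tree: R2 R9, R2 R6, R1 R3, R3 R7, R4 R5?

Kruskal's algorithm — process edges by increasing weight (ties by edge label):
R2 R6 (2): add — endpoints in different components.
R2 R8 (6): add — endpoints in different components.
R5 R9 (7): add — endpoints in different components.
R5 R6 (9): add — endpoints in different components.
R3 R4 (13): add — endpoints in different components.
R1 R6 (14): add — endpoints in different components.
R4 R5 (15): add — endpoints in different components.
R2 R3 (16): skip — R2 and R3 already connected.
R2 R9 (17): skip — R2 and R9 already connected.
R1 R2 (19): skip — R2 and R1 already connected.
R1 R3 (20): skip — R1 and R3 already connected.
R3 R7 (22): add — endpoints in different components.
MST edge set: {R2 R6, R2 R8, R5 R9, R5 R6, R3 R4, R1 R6, R4 R5, R3 R7}.
Of the listed edges, {R2 R6, R3 R7, R4 R5} are in the MST → 3.

3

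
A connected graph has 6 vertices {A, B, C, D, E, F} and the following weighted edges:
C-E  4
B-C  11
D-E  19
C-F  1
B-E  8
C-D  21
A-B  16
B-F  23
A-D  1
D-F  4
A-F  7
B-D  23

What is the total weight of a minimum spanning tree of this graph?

18

Sort edges by weight, then run Kruskal:
A-D (1): add — endpoints in different components.
C-F (1): add — endpoints in different components.
C-E (4): add — endpoints in different components.
D-F (4): add — endpoints in different components.
A-F (7): skip — A and F already connected.
B-E (8): add — endpoints in different components.
MST edges: A-D, C-F, C-E, D-F, B-E; total weight 1+1+4+4+8 = 18.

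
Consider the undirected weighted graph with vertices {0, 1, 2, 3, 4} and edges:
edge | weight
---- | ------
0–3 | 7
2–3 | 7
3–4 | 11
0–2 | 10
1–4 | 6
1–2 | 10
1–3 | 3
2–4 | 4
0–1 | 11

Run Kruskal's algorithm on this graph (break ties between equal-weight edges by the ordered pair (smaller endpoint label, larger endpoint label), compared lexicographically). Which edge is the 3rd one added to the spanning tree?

1-4

Sort edges by weight, then run Kruskal:
1–3 (3): add — endpoints in different components.
2–4 (4): add — endpoints in different components.
1–4 (6): add — endpoints in different components.
0–3 (7): add — endpoints in different components.
The 3rd edge added is 1–4.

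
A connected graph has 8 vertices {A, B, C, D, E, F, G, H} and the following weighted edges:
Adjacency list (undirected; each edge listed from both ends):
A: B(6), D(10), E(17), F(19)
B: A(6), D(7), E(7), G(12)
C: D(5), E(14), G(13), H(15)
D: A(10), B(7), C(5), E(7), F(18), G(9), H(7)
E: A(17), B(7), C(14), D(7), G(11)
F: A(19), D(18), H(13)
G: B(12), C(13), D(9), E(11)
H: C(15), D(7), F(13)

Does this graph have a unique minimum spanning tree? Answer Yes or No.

No

Sort edges by weight, then run Kruskal:
C—D (5): add — endpoints in different components.
A—B (6): add — endpoints in different components.
B—D (7): add — endpoints in different components.
B—E (7): add — endpoints in different components.
D—E (7): skip — D and E already connected.
D—H (7): add — endpoints in different components.
D—G (9): add — endpoints in different components.
A—D (10): skip — A and D already connected.
E—G (11): skip — E and G already connected.
B—G (12): skip — B and G already connected.
C—G (13): skip — C and G already connected.
F—H (13): add — endpoints in different components.
Non-tree edge D—E has weight 7, equal to the heaviest edge on its tree cycle — swapping gives another MST of the same weight. Not unique.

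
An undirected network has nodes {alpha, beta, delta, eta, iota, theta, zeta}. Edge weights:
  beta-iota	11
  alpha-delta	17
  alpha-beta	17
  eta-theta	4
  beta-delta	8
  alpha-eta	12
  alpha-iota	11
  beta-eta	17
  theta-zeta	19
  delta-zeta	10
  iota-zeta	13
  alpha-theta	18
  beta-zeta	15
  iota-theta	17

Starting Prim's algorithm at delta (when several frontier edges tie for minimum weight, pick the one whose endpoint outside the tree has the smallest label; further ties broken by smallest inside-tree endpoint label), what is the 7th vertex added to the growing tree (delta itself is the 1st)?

theta

Prim, starting at delta.
Step 1: frontier [beta-delta 8, delta-zeta 10, alpha-delta 17] → take beta-delta (8); add beta.
Step 2: frontier [beta-iota 11, beta-zeta 15, alpha-beta 17, beta-eta 17, delta-zeta 10, alpha-delta 17] → take delta-zeta (10); add zeta.
Step 3: frontier [beta-iota 11, alpha-beta 17, beta-eta 17, alpha-delta 17, iota-zeta 13, theta-zeta 19] → take beta-iota (11); add iota.
Step 4: frontier [alpha-beta 17, beta-eta 17, alpha-delta 17, alpha-iota 11, iota-theta 17, theta-zeta 19] → take alpha-iota (11); add alpha.
Step 5: frontier [alpha-eta 12, alpha-theta 18, beta-eta 17, iota-theta 17, theta-zeta 19] → take alpha-eta (12); add eta.
Step 6: frontier [alpha-theta 18, eta-theta 4, iota-theta 17, theta-zeta 19] → take eta-theta (4); add theta.
Vertex order: delta, beta, zeta, iota, alpha, eta, theta. The 7th vertex is theta.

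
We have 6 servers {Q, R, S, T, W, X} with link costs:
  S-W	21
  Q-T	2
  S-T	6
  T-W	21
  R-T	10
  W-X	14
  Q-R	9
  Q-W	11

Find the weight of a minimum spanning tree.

Kruskal: consider edges lightest-first.
Q-T (2): add. Components now {Q,T} {S} {X} {R} {W}
S-T (6): add. Components now {Q,S,T} {X} {R} {W}
Q-R (9): add. Components now {Q,R,S,T} {X} {W}
R-T (10): skip — T and R already connected.
Q-W (11): add. Components now {Q,R,S,T,W} {X}
W-X (14): add. Components now {Q,R,S,T,W,X}
MST edges: Q-T, S-T, Q-R, Q-W, W-X; total weight 2+6+9+11+14 = 42.

42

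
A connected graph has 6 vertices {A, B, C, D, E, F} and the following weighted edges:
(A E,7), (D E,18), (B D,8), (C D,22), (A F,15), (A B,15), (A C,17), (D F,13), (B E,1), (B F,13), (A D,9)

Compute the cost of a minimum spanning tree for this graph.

Sort edges by weight, then run Kruskal:
B E (1): add. Components now {A} {B,E} {C} {D} {F}
A E (7): add. Components now {A,B,E} {C} {D} {F}
B D (8): add. Components now {A,B,D,E} {C} {F}
A D (9): skip — A and D already connected.
B F (13): add. Components now {A,B,D,E,F} {C}
D F (13): skip — D and F already connected.
A B (15): skip — A and B already connected.
A F (15): skip — A and F already connected.
A C (17): add. Components now {A,B,C,D,E,F}
MST edges: B E, A E, B D, B F, A C; total weight 1+7+8+13+17 = 46.

46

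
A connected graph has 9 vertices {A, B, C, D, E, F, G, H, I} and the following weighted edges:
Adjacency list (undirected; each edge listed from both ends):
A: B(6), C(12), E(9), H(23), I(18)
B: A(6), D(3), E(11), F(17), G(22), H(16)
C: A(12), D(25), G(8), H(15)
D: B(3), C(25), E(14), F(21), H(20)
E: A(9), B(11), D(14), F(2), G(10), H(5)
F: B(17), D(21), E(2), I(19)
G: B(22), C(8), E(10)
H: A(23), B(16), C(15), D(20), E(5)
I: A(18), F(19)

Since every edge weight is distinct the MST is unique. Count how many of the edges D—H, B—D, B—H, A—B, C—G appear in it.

Kruskal's algorithm — process edges by increasing weight (ties by edge label):
E—F (2): add — endpoints in different components.
B—D (3): add — endpoints in different components.
E—H (5): add — endpoints in different components.
A—B (6): add — endpoints in different components.
C—G (8): add — endpoints in different components.
A—E (9): add — endpoints in different components.
E—G (10): add — endpoints in different components.
B—E (11): skip — B and E already connected.
A—C (12): skip — A and C already connected.
D—E (14): skip — D and E already connected.
C—H (15): skip — C and H already connected.
B—H (16): skip — B and H already connected.
B—F (17): skip — B and F already connected.
A—I (18): add — endpoints in different components.
MST edge set: {E—F, B—D, E—H, A—B, C—G, A—E, E—G, A—I}.
Of the listed edges, {B—D, A—B, C—G} are in the MST → 3.

3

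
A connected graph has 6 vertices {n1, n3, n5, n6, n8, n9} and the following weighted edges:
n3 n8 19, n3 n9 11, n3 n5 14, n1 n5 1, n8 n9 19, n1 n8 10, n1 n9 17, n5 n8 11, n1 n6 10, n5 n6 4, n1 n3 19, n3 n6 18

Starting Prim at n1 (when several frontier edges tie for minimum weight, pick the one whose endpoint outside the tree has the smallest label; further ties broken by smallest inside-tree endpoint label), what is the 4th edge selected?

Prim, starting at n1.
Step 1: frontier [n1 n5 1, n1 n6 10, n1 n8 10, n1 n9 17, n1 n3 19] → take n1 n5 (1); add n5.
Step 2: frontier [n1 n6 10, n1 n8 10, n1 n9 17, n1 n3 19, n5 n6 4, n5 n8 11, n3 n5 14] → take n5 n6 (4); add n6.
Step 3: frontier [n1 n8 10, n1 n9 17, n1 n3 19, n5 n8 11, n3 n5 14, n3 n6 18] → take n1 n8 (10); add n8.
Step 4: frontier [n1 n9 17, n1 n3 19, n3 n5 14, n3 n6 18, n3 n8 19, n8 n9 19] → take n3 n5 (14); add n3.
Step 5: frontier [n1 n9 17, n3 n9 11, n8 n9 19] → take n3 n9 (11); add n9.
The 4th edge added is n3 n5.

n3-n5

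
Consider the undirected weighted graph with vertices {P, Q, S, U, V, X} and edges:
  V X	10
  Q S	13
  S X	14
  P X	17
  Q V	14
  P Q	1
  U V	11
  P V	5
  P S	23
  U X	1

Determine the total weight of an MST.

30

Kruskal: consider edges lightest-first.
P Q (1): add. Components now {X} {V} {P,Q} {S} {U}
U X (1): add. Components now {U,X} {V} {P,Q} {S}
P V (5): add. Components now {U,X} {P,Q,V} {S}
V X (10): add. Components now {P,Q,U,V,X} {S}
U V (11): skip — V and U already connected.
Q S (13): add. Components now {P,Q,S,U,V,X}
MST edges: P Q, U X, P V, V X, Q S; total weight 1+1+5+10+13 = 30.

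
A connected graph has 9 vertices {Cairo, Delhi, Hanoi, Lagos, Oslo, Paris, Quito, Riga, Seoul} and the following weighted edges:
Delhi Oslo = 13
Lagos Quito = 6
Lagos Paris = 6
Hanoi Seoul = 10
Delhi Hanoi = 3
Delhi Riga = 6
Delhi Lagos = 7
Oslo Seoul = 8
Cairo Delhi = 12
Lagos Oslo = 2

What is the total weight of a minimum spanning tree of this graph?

Grow the tree from Cairo using Prim:
Step 1: frontier [Cairo Delhi 12] → take Cairo Delhi (12); add Delhi.
Step 2: frontier [Delhi Hanoi 3, Delhi Riga 6, Delhi Lagos 7, Delhi Oslo 13] → take Delhi Hanoi (3); add Hanoi.
Step 3: frontier [Delhi Riga 6, Delhi Lagos 7, Delhi Oslo 13, Hanoi Seoul 10] → take Delhi Riga (6); add Riga.
Step 4: frontier [Delhi Lagos 7, Delhi Oslo 13, Hanoi Seoul 10] → take Delhi Lagos (7); add Lagos.
Step 5: frontier [Delhi Oslo 13, Hanoi Seoul 10, Lagos Oslo 2, Lagos Paris 6, Lagos Quito 6] → take Lagos Oslo (2); add Oslo.
Step 6: frontier [Hanoi Seoul 10, Lagos Paris 6, Lagos Quito 6, Oslo Seoul 8] → take Lagos Paris (6); add Paris.
Step 7: frontier [Hanoi Seoul 10, Lagos Quito 6, Oslo Seoul 8] → take Lagos Quito (6); add Quito.
Step 8: frontier [Hanoi Seoul 10, Oslo Seoul 8] → take Oslo Seoul (8); add Seoul.
MST edges: Cairo Delhi, Delhi Hanoi, Delhi Riga, Delhi Lagos, Lagos Oslo, Lagos Paris, Lagos Quito, Oslo Seoul; total weight 12+3+6+7+2+6+6+8 = 50.

50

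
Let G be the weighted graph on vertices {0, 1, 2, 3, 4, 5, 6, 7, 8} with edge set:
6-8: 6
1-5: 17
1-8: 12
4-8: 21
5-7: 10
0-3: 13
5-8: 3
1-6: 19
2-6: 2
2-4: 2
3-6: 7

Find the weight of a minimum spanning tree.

55

Sort edges by weight, then run Kruskal:
2-4 (2): add — endpoints in different components.
2-6 (2): add — endpoints in different components.
5-8 (3): add — endpoints in different components.
6-8 (6): add — endpoints in different components.
3-6 (7): add — endpoints in different components.
5-7 (10): add — endpoints in different components.
1-8 (12): add — endpoints in different components.
0-3 (13): add — endpoints in different components.
MST edges: 2-4, 2-6, 5-8, 6-8, 3-6, 5-7, 1-8, 0-3; total weight 2+2+3+6+7+10+12+13 = 55.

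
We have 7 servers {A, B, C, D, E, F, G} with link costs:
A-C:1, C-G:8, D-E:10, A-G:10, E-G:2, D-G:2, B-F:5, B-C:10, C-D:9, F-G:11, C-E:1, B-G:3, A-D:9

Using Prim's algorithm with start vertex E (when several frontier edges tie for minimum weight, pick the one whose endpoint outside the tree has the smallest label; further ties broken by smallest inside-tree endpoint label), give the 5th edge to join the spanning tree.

B-G

Grow the tree from E using Prim:
Step 1: cheapest edge leaving the tree is C-E (1); add C.
Step 2: cheapest edge leaving the tree is A-C (1); add A.
Step 3: cheapest edge leaving the tree is E-G (2); add G.
Step 4: cheapest edge leaving the tree is D-G (2); add D.
Step 5: cheapest edge leaving the tree is B-G (3); add B.
Step 6: cheapest edge leaving the tree is B-F (5); add F.
The 5th edge added is B-G.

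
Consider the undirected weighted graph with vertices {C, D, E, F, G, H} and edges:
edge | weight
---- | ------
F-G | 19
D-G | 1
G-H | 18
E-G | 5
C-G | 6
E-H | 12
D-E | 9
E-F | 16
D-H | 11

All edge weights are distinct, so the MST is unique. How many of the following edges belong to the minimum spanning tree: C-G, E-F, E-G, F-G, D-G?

Sort edges by weight, then run Kruskal:
D-G (1): add. Components now {C} {D,G} {E} {F} {H}
E-G (5): add. Components now {C} {D,E,G} {F} {H}
C-G (6): add. Components now {C,D,E,G} {F} {H}
D-E (9): skip — D and E already connected.
D-H (11): add. Components now {C,D,E,G,H} {F}
E-H (12): skip — E and H already connected.
E-F (16): add. Components now {C,D,E,F,G,H}
MST edge set: {D-G, E-G, C-G, D-H, E-F}.
Of the listed edges, {C-G, E-F, E-G, D-G} are in the MST → 4.

4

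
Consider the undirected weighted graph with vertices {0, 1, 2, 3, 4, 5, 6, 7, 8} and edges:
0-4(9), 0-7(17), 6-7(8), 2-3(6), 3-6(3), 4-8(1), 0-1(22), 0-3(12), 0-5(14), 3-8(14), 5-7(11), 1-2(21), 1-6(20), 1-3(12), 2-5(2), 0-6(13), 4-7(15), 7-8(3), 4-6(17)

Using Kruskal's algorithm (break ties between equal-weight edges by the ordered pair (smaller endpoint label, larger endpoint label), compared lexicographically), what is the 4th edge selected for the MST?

7-8

Kruskal's algorithm — process edges by increasing weight (ties by edge label):
4-8 (1): add — endpoints in different components.
2-5 (2): add — endpoints in different components.
3-6 (3): add — endpoints in different components.
7-8 (3): add — endpoints in different components.
2-3 (6): add — endpoints in different components.
6-7 (8): add — endpoints in different components.
0-4 (9): add — endpoints in different components.
5-7 (11): skip — 5 and 7 already connected.
0-3 (12): skip — 0 and 3 already connected.
1-3 (12): add — endpoints in different components.
The 4th edge added is 7-8.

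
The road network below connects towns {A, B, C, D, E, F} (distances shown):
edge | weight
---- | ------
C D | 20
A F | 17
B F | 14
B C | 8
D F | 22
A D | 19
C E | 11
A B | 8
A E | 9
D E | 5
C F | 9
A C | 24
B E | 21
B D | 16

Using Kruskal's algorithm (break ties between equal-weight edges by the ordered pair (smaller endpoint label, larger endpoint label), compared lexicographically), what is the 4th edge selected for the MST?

A-E

Sort edges by weight, then run Kruskal:
D E (5): add — endpoints in different components.
A B (8): add — endpoints in different components.
B C (8): add — endpoints in different components.
A E (9): add — endpoints in different components.
C F (9): add — endpoints in different components.
The 4th edge added is A E.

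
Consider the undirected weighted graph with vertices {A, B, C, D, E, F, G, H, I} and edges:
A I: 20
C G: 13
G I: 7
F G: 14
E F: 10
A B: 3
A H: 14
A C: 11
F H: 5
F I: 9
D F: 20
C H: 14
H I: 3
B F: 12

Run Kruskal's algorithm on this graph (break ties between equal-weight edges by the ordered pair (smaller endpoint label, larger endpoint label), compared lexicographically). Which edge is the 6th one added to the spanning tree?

Kruskal: consider edges lightest-first.
A B (3): add — endpoints in different components.
H I (3): add — endpoints in different components.
F H (5): add — endpoints in different components.
G I (7): add — endpoints in different components.
F I (9): skip — F and I already connected.
E F (10): add — endpoints in different components.
A C (11): add — endpoints in different components.
B F (12): add — endpoints in different components.
C G (13): skip — C and G already connected.
A H (14): skip — A and H already connected.
C H (14): skip — C and H already connected.
F G (14): skip — F and G already connected.
A I (20): skip — A and I already connected.
D F (20): add — endpoints in different components.
The 6th edge added is A C.

A-C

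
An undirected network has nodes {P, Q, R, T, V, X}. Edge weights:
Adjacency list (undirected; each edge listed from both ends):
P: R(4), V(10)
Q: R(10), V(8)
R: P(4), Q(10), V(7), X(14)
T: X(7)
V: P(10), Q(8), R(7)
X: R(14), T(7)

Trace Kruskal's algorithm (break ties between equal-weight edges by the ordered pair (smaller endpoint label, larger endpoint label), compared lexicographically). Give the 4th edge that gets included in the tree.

Q-V

Kruskal: consider edges lightest-first.
P-R (4): add. Components now {T} {V} {P,R} {Q} {X}
R-V (7): add. Components now {T} {P,R,V} {Q} {X}
T-X (7): add. Components now {T,X} {P,R,V} {Q}
Q-V (8): add. Components now {T,X} {P,Q,R,V}
P-V (10): skip — V and P already connected.
Q-R (10): skip — Q and R already connected.
R-X (14): add. Components now {P,Q,R,T,V,X}
The 4th edge added is Q-V.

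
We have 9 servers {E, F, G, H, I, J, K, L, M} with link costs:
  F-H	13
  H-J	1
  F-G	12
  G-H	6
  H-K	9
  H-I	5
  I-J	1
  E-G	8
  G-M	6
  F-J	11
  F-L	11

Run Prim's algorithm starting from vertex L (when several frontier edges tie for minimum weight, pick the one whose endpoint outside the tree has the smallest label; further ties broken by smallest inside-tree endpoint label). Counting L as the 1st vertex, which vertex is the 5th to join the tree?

I

Grow the tree from L using Prim:
Step 1: cheapest edge leaving the tree is F-L (11); add F.
Step 2: cheapest edge leaving the tree is F-J (11); add J.
Step 3: cheapest edge leaving the tree is H-J (1); add H.
Step 4: cheapest edge leaving the tree is I-J (1); add I.
Step 5: cheapest edge leaving the tree is G-H (6); add G.
Step 6: cheapest edge leaving the tree is G-M (6); add M.
Step 7: cheapest edge leaving the tree is E-G (8); add E.
Step 8: cheapest edge leaving the tree is H-K (9); add K.
Vertex order: L, F, J, H, I, G, M, E, K. The 5th vertex is I.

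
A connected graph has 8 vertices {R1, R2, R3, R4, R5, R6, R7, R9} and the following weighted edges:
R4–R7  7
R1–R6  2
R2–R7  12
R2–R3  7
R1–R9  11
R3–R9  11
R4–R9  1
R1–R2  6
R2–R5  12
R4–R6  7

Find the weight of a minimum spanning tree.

42

Sort edges by weight, then run Kruskal:
R4–R9 (1): add — endpoints in different components.
R1–R6 (2): add — endpoints in different components.
R1–R2 (6): add — endpoints in different components.
R2–R3 (7): add — endpoints in different components.
R4–R6 (7): add — endpoints in different components.
R4–R7 (7): add — endpoints in different components.
R1–R9 (11): skip — R9 and R1 already connected.
R3–R9 (11): skip — R3 and R9 already connected.
R2–R5 (12): add — endpoints in different components.
MST edges: R4–R9, R1–R6, R1–R2, R2–R3, R4–R6, R4–R7, R2–R5; total weight 1+2+6+7+7+7+12 = 42.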